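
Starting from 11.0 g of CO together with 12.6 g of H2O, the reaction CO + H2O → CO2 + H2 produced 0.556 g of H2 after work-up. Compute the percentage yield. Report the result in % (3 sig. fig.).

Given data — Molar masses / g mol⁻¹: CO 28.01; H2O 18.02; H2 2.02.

70.1 %

n(CO) = 11.00 / 28.01 = 0.3927 mol
n(H2O) = 12.60 / 18.02 = 0.6992 mol
n/ν for CO = 0.3927/1 = 0.3927
n/ν for H2O = 0.6992/1 = 0.6992
Smallest n/ν is CO → limiting reagent.
theoretical n(H2) = (1/1) × 0.3927 = 0.3927 mol → 0.7933 g
% yield = 0.556 / 0.7933 × 100 = 70.09 %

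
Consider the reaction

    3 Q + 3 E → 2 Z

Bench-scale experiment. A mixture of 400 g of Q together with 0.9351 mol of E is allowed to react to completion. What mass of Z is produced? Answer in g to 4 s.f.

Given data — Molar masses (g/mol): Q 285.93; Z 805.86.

502.4 g

n(Q) = 400.0 / 285.93 = 1.399 mol
n(E) = 0.9351 mol
n/ν for Q = 1.399/3 = 0.4663
n/ν for E = 0.9351/3 = 0.3117
Smallest n/ν is E → limiting reagent.
n(Z) = (2/3) × 0.9351 = 0.6234 mol
mass = 0.6234 × 805.86 = 502.4 g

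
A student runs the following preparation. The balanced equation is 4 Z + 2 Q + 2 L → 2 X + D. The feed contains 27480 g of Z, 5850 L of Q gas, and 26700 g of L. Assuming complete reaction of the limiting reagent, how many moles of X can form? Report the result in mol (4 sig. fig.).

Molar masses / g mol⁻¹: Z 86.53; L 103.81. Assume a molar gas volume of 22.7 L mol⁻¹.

n(Z) = 27480 / 86.53 = 317.6 mol
n(Q) = 5850 / 22.7 = 257.7 mol
n(L) = 26700 / 103.81 = 257.2 mol
n/ν for Z = 317.6/4 = 79.40
n/ν for Q = 257.7/2 = 128.9
n/ν for L = 257.2/2 = 128.6
Smallest n/ν is Z → limiting reagent.
n(X) = (2/4) × 317.6 = 158.8 mol

158.8 mol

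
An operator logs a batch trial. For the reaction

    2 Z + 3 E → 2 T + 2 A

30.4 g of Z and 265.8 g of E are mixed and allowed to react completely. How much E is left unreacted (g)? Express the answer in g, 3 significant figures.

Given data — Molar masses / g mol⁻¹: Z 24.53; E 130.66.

22.9 g

n(Z) = 30.40 / 24.53 = 1.239 mol
n(E) = 265.8 / 130.66 = 2.034 mol
n/ν for Z = 1.239/2 = 0.6195
n/ν for E = 2.034/3 = 0.6780
Smallest n/ν is Z → limiting reagent.
E consumed = (3/2) × 1.239 = 1.859 mol
E remaining = 2.034 − 1.859 = 0.1750 mol
mass = 0.1750 × 130.66 = 22.87 g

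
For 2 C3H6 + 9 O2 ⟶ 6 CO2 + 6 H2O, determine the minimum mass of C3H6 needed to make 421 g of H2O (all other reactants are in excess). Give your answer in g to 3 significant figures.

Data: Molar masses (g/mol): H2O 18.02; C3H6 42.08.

n(H2O) = 421 / 18.02 = 23.36 mol
n(C3H6) = (2/6) × 23.36 = 7.787 mol
mass = 7.787 × 42.08 = 327.7 g

328 g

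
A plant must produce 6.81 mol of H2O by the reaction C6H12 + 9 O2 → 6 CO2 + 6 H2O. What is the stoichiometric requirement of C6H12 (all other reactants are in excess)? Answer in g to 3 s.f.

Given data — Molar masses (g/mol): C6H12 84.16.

n(H2O) = 6.810 mol
n(C6H12) = (1/6) × 6.810 = 1.135 mol
mass = 1.135 × 84.16 = 95.52 g

95.5 g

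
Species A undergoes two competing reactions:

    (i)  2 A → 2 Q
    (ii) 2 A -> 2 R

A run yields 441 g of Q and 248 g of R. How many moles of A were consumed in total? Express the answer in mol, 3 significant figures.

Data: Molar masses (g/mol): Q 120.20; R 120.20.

5.73 mol

n(Q) = 441 / 120.20 = 3.669 mol
n(R) = 248 / 120.20 = 2.063 mol
n(A) via (i) = (2/2)×3.669 = 3.669 mol
n(A) via (ii) = (2/2)×2.063 = 2.063 mol
total n(A) = 3.669 + 2.063 = 5.732 mol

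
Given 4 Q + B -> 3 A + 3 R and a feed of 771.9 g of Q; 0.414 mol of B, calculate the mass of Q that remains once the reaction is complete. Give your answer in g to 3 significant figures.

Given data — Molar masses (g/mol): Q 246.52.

364 g

n(Q) = 771.9 / 246.52 = 3.131 mol
n(B) = 0.4140 mol
n/ν for Q = 3.131/4 = 0.7828
n/ν for B = 0.4140/1 = 0.4140
Smallest n/ν is B → limiting reagent.
Q consumed = (4/1) × 0.4140 = 1.656 mol
Q remaining = 3.131 − 1.656 = 1.475 mol
mass = 1.475 × 246.52 = 363.6 g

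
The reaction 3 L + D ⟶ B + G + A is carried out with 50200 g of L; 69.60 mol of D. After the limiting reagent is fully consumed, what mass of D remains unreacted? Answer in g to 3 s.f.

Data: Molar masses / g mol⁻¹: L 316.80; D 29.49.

495 g

n(L) = 50200 / 316.80 = 158.5 mol
n(D) = 69.60 mol
n/ν for L = 158.5/3 = 52.83
n/ν for D = 69.60/1 = 69.60
Smallest n/ν is L → limiting reagent.
D consumed = (1/3) × 158.5 = 52.83 mol
D remaining = 69.60 − 52.83 = 16.77 mol
mass = 16.77 × 29.49 = 494.5 g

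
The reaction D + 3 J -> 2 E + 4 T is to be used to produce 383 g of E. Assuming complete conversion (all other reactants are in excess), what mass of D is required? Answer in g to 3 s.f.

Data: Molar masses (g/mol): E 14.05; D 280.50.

n(E) = 383 / 14.05 = 27.26 mol
n(D) = (1/2) × 27.26 = 13.63 mol
mass = 13.63 × 280.50 = 3823 g

3820 g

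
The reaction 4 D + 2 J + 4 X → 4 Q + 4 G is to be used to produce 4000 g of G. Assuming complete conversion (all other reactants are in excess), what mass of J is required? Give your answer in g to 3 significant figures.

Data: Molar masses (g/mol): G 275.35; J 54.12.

393 g

n(G) = 4000 / 275.35 = 14.53 mol
n(J) = (2/4) × 14.53 = 7.265 mol
mass = 7.265 × 54.12 = 393.2 g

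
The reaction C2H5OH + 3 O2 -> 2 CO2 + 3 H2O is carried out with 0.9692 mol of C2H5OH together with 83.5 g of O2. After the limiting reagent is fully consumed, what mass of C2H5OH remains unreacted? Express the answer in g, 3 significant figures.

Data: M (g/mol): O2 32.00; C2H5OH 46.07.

n(C2H5OH) = 0.9692 mol
n(O2) = 83.50 / 32.00 = 2.609 mol
n/ν → C2H5OH: 0.9692, O2: 0.8697; O2 is limiting.
C2H5OH consumed = (1/3) × 2.609 = 0.8697 mol
C2H5OH remaining = 0.9692 − 0.8697 = 0.09950 mol
mass = 0.09950 × 46.07 = 4.584 g

4.58 g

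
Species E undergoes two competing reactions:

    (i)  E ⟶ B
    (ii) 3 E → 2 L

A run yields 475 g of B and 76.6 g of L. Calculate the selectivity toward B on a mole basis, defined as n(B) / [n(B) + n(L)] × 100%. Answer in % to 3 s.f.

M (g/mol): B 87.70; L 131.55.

90.3 %

n(B) = 475 / 87.70 = 5.416 mol
n(L) = 76.6 / 131.55 = 0.5823 mol
selectivity = 5.416/(5.416+0.5823) × 100 = 90.29 %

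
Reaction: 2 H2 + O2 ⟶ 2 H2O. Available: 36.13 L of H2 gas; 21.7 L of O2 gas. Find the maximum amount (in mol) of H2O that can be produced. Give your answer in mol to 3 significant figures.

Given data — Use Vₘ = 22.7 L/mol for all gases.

n(H2) = 36.13 / 22.7 = 1.592 mol
n(O2) = 21.70 / 22.7 = 0.9559 mol
n/ν for H2 = 1.592/2 = 0.7960
n/ν for O2 = 0.9559/1 = 0.9559
Smallest n/ν is H2 → limiting reagent.
n(H2O) = (2/2) × 1.592 = 1.592 mol

1.59 mol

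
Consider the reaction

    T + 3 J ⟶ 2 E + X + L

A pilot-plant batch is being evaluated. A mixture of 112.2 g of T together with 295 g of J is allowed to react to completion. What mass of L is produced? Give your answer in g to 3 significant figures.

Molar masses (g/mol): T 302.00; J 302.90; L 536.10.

n(T) = 112.2 / 302.00 = 0.3715 mol
n(J) = 295.0 / 302.90 = 0.9739 mol
n/ν for T = 0.3715/1 = 0.3715
n/ν for J = 0.9739/3 = 0.3246
Smallest n/ν is J → limiting reagent.
n(L) = (1/3) × 0.9739 = 0.3246 mol
mass = 0.3246 × 536.10 = 174.0 g

174 g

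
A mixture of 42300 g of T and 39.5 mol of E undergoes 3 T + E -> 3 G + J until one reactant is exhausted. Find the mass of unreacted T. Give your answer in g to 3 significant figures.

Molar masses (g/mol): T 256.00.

12000 g

n(T) = 42300 / 256.00 = 165.2 mol
n(E) = 39.50 mol
n/ν for T = 165.2/3 = 55.07
n/ν for E = 39.50/1 = 39.50
Smallest n/ν is E → limiting reagent.
T consumed = (3/1) × 39.50 = 118.5 mol
T remaining = 165.2 − 118.5 = 46.70 mol
mass = 46.70 × 256.00 = 11960 g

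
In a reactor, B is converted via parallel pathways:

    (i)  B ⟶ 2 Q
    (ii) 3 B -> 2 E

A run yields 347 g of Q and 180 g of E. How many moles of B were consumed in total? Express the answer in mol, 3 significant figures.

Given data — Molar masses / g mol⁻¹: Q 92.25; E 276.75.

2.86 mol

n(Q) = 347 / 92.25 = 3.762 mol
n(E) = 180 / 276.75 = 0.6504 mol
n(B) via (i) = (1/2)×3.762 = 1.881 mol
n(B) via (ii) = (3/2)×0.6504 = 0.9756 mol
total n(B) = 1.881 + 0.9756 = 2.857 mol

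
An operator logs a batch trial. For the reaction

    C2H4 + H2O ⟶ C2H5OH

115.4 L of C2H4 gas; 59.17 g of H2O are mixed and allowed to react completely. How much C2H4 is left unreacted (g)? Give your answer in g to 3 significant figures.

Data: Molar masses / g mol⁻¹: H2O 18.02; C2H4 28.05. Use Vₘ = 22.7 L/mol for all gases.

50.5 g

n(C2H4) = 115.4 / 22.7 = 5.084 mol
n(H2O) = 59.17 / 18.02 = 3.284 mol
n/ν for C2H4 = 5.084/1 = 5.084
n/ν for H2O = 3.284/1 = 3.284
Smallest n/ν is H2O → limiting reagent.
C2H4 consumed = (1/1) × 3.284 = 3.284 mol
C2H4 remaining = 5.084 − 3.284 = 1.800 mol
mass = 1.800 × 28.05 = 50.49 g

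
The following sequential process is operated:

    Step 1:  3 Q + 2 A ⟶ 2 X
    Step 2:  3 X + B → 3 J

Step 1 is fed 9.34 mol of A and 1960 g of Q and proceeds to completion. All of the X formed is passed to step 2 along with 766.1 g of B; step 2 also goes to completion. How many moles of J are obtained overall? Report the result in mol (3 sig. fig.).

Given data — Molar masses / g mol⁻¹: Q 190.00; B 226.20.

Step 1:
n(A) = 9.340 mol
n(Q) = 1960 / 190.00 = 10.32 mol
n/ν → A: 4.670, Q: 3.440; Q is limiting.
n(X) produced = (2/3) × 10.32 = 6.880 mol
Step 2:
n(X) available = 6.880 mol
n(B) = 766.1 / 226.20 = 3.387 mol
n/ν → X: 2.293, B: 3.387; X is limiting.
n(J) = (3/3) × 6.880 = 6.880 mol

6.88 mol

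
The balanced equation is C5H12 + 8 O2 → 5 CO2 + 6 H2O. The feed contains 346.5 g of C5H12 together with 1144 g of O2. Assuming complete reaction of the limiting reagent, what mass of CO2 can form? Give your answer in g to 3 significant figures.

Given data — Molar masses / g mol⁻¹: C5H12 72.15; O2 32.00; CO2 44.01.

n(C5H12) = 346.5 / 72.15 = 4.802 mol
n(O2) = 1144 / 32.00 = 35.75 mol
n/ν for C5H12 = 4.802/1 = 4.802
n/ν for O2 = 35.75/8 = 4.469
Smallest n/ν is O2 → limiting reagent.
n(CO2) = (5/8) × 35.75 = 22.34 mol
mass = 22.34 × 44.01 = 983.2 g

983 g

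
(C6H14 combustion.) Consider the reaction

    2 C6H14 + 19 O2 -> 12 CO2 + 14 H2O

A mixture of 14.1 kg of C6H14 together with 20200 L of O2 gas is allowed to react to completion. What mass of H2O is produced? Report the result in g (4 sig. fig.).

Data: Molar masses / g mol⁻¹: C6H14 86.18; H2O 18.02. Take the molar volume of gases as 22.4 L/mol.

n(C6H14) = 14.10×1000 / 86.18 = 163.6 mol
n(O2) = 20200 / 22.4 = 901.8 mol
n/ν for C6H14 = 163.6/2 = 81.80
n/ν for O2 = 901.8/19 = 47.46
Smallest n/ν is O2 → limiting reagent.
n(H2O) = (14/19) × 901.8 = 664.5 mol
mass = 664.5 × 18.02 = 11970 g

11970 g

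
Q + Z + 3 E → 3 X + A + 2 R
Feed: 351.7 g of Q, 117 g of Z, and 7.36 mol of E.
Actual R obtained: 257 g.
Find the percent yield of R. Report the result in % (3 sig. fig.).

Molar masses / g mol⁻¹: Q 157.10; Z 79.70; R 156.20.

56.0 %

n(Q) = 351.7 / 157.10 = 2.239 mol
n(Z) = 117.0 / 79.70 = 1.468 mol
n(E) = 7.360 mol
n/ν for Q = 2.239/1 = 2.239
n/ν for Z = 1.468/1 = 1.468
n/ν for E = 7.360/3 = 2.453
Smallest n/ν is Z → limiting reagent.
theoretical n(R) = (2/1) × 1.468 = 2.936 mol → 458.6 g
% yield = 257 / 458.6 × 100 = 56.04 %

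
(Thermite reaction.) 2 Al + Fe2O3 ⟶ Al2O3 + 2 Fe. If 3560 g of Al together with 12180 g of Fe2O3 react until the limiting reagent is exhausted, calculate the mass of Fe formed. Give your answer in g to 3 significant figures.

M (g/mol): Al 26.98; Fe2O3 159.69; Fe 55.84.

n(Al) = 3560 / 26.98 = 131.9 mol
n(Fe2O3) = 12180 / 159.69 = 76.27 mol
n/ν for Al = 131.9/2 = 65.95
n/ν for Fe2O3 = 76.27/1 = 76.27
Smallest n/ν is Al → limiting reagent.
n(Fe) = (2/2) × 131.9 = 131.9 mol
mass = 131.9 × 55.84 = 7365 g

7370 g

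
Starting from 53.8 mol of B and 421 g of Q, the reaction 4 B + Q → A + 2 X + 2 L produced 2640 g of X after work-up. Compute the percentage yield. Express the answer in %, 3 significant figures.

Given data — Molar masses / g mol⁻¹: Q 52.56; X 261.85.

n(B) = 53.80 mol
n(Q) = 421.0 / 52.56 = 8.010 mol
n/ν for B = 53.80/4 = 13.45
n/ν for Q = 8.010/1 = 8.010
Smallest n/ν is Q → limiting reagent.
theoretical n(X) = (2/1) × 8.010 = 16.02 mol → 4195 g
% yield = 2640 / 4195 × 100 = 62.93 %

62.9 %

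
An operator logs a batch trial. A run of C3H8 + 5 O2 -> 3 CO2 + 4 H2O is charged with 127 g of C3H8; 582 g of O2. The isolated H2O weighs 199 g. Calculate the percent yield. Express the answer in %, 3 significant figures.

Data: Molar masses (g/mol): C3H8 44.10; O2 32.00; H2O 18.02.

n(C3H8) = 127.0 / 44.10 = 2.880 mol
n(O2) = 582.0 / 32.00 = 18.19 mol
n/ν for C3H8 = 2.880/1 = 2.880
n/ν for O2 = 18.19/5 = 3.638
Smallest n/ν is C3H8 → limiting reagent.
theoretical n(H2O) = (4/1) × 2.880 = 11.52 mol → 207.6 g
% yield = 199 / 207.6 × 100 = 95.86 %

95.9 %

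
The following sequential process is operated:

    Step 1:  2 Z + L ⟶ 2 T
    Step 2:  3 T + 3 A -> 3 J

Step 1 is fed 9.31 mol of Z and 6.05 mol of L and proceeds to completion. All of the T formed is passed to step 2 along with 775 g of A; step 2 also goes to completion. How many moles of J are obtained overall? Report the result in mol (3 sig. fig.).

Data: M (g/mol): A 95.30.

8.13 mol

Step 1:
n(Z) = 9.310 mol
n(L) = 6.050 mol
n/ν for Z = 9.310/2 = 4.655
n/ν for L = 6.050/1 = 6.050
Smallest n/ν is Z → limiting reagent.
n(T) produced = (2/2) × 9.310 = 9.310 mol
Step 2:
n(T) available = 9.310 mol
n(A) = 775.0 / 95.30 = 8.132 mol
n/ν for T = 9.310/3 = 3.103
n/ν for A = 8.132/3 = 2.711
Smallest n/ν is A → limiting reagent.
n(J) = (3/3) × 8.132 = 8.132 mol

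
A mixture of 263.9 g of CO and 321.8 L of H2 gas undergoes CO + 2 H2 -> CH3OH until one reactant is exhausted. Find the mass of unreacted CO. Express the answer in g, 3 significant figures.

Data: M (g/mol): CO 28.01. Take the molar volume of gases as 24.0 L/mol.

n(CO) = 263.9 / 28.01 = 9.422 mol
n(H2) = 321.8 / 24.0 = 13.41 mol
n/ν for CO = 9.422/1 = 9.422
n/ν for H2 = 13.41/2 = 6.705
Smallest n/ν is H2 → limiting reagent.
CO consumed = (1/2) × 13.41 = 6.705 mol
CO remaining = 9.422 − 6.705 = 2.717 mol
mass = 2.717 × 28.01 = 76.10 g

76.1 g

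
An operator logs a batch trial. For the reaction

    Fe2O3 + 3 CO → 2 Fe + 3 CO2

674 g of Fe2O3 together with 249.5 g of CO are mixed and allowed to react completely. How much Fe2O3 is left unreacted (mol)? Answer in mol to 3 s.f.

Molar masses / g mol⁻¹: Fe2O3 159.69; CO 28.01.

1.25 mol

n(Fe2O3) = 674.0 / 159.69 = 4.221 mol
n(CO) = 249.5 / 28.01 = 8.908 mol
n/ν for Fe2O3 = 4.221/1 = 4.221
n/ν for CO = 8.908/3 = 2.969
Smallest n/ν is CO → limiting reagent.
Fe2O3 consumed = (1/3) × 8.908 = 2.969 mol
Fe2O3 remaining = 4.221 − 2.969 = 1.252 mol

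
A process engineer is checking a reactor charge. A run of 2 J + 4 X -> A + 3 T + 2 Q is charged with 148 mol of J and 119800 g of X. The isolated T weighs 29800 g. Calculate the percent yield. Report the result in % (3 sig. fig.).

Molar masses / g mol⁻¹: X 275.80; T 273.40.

49.1 %

n(J) = 148.0 mol
n(X) = 119800 / 275.80 = 434.4 mol
n/ν → J: 74.00, X: 108.6; J is limiting.
theoretical n(T) = (3/2) × 148.0 = 222.0 mol → 60690 g
% yield = 29800 / 60690 × 100 = 49.10 %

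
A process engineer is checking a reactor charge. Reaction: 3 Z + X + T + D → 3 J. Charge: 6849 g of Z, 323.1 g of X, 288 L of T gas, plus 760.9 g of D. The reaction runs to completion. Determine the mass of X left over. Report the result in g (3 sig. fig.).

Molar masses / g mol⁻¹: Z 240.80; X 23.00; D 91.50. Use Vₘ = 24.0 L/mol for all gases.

132 g

n(Z) = 6849 / 240.80 = 28.44 mol
n(X) = 323.1 / 23.00 = 14.05 mol
n(T) = 288.0 / 24.0 = 12.00 mol
n(D) = 760.9 / 91.50 = 8.316 mol
n/ν for Z = 28.44/3 = 9.480
n/ν for X = 14.05/1 = 14.05
n/ν for T = 12.00/1 = 12.00
n/ν for D = 8.316/1 = 8.316
Smallest n/ν is D → limiting reagent.
X consumed = (1/1) × 8.316 = 8.316 mol
X remaining = 14.05 − 8.316 = 5.734 mol
mass = 5.734 × 23.00 = 131.9 g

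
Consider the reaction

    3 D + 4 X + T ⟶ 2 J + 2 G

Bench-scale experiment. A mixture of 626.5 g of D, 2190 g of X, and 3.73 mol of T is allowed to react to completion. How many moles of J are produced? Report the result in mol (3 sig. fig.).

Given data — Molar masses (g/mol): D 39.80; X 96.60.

7.46 mol

n(D) = 626.5 / 39.80 = 15.74 mol
n(X) = 2190 / 96.60 = 22.67 mol
n(T) = 3.730 mol
n/ν for D = 15.74/3 = 5.247
n/ν for X = 22.67/4 = 5.668
n/ν for T = 3.730/1 = 3.730
Smallest n/ν is T → limiting reagent.
n(J) = (2/1) × 3.730 = 7.460 mol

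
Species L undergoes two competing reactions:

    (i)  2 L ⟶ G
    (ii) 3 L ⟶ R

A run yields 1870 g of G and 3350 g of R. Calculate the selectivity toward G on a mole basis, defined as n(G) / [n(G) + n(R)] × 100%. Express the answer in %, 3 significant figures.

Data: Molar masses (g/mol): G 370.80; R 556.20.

n(G) = 1870 / 370.80 = 5.043 mol
n(R) = 3350 / 556.20 = 6.023 mol
selectivity = 5.043/(5.043+6.023) × 100 = 45.57 %

45.6 %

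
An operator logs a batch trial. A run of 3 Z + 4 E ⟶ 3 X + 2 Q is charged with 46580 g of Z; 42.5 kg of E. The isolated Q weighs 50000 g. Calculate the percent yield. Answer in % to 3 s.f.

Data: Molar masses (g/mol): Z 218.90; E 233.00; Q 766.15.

n(Z) = 46580 / 218.90 = 212.8 mol
n(E) = 42.50×1000 / 233.00 = 182.4 mol
n/ν → Z: 70.93, E: 45.60; E is limiting.
theoretical n(Q) = (2/4) × 182.4 = 91.20 mol → 69870 g
% yield = 50000 / 69870 × 100 = 71.56 %

71.6 %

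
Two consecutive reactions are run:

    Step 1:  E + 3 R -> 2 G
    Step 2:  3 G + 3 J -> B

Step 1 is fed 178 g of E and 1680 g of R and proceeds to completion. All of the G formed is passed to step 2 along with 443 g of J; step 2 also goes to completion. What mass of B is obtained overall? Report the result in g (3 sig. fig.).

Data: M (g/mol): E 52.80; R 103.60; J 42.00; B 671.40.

1510 g

Step 1:
n(E) = 178.0 / 52.80 = 3.371 mol
n(R) = 1680 / 103.60 = 16.22 mol
n/ν → E: 3.371, R: 5.407; E is limiting.
n(G) produced = (2/1) × 3.371 = 6.742 mol
Step 2:
n(G) available = 6.742 mol
n(J) = 443.0 / 42.00 = 10.55 mol
n/ν → G: 2.247, J: 3.517; G is limiting.
n(B) = (1/3) × 6.742 = 2.247 mol
mass = 2.247 × 671.40 = 1509 g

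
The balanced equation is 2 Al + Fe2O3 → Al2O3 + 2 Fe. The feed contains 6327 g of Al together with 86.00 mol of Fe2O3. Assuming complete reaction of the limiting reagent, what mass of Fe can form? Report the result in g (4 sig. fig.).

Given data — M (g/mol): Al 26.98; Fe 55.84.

n(Al) = 6327 / 26.98 = 234.5 mol
n(Fe2O3) = 86.00 mol
n/ν for Al = 234.5/2 = 117.3
n/ν for Fe2O3 = 86.00/1 = 86.00
Smallest n/ν is Fe2O3 → limiting reagent.
n(Fe) = (2/1) × 86.00 = 172.0 mol
mass = 172.0 × 55.84 = 9604 g

9604 g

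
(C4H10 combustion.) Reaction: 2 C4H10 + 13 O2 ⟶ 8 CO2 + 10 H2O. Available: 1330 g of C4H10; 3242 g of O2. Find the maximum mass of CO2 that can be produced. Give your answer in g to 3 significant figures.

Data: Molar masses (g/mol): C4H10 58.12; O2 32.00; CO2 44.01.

n(C4H10) = 1330 / 58.12 = 22.88 mol
n(O2) = 3242 / 32.00 = 101.3 mol
n/ν → C4H10: 11.44, O2: 7.792; O2 is limiting.
n(CO2) = (8/13) × 101.3 = 62.34 mol
mass = 62.34 × 44.01 = 2744 g

2740 g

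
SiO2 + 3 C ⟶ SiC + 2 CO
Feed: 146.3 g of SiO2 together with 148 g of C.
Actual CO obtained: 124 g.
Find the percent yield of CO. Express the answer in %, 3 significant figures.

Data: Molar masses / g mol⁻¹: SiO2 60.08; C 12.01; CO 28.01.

n(SiO2) = 146.3 / 60.08 = 2.435 mol
n(C) = 148.0 / 12.01 = 12.32 mol
n/ν for SiO2 = 2.435/1 = 2.435
n/ν for C = 12.32/3 = 4.107
Smallest n/ν is SiO2 → limiting reagent.
theoretical n(CO) = (2/1) × 2.435 = 4.870 mol → 136.4 g
% yield = 124 / 136.4 × 100 = 90.91 %

90.9 %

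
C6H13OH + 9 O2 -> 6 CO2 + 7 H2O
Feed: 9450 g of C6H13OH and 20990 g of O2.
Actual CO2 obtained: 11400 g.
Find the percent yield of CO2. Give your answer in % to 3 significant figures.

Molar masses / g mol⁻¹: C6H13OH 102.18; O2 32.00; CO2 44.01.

n(C6H13OH) = 9450 / 102.18 = 92.48 mol
n(O2) = 20990 / 32.00 = 655.9 mol
n/ν for C6H13OH = 92.48/1 = 92.48
n/ν for O2 = 655.9/9 = 72.88
Smallest n/ν is O2 → limiting reagent.
theoretical n(CO2) = (6/9) × 655.9 = 437.3 mol → 19250 g
% yield = 11400 / 19250 × 100 = 59.22 %

59.2 %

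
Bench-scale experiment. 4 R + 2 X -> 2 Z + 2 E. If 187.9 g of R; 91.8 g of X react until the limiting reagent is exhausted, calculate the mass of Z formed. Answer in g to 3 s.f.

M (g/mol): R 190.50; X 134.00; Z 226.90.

n(R) = 187.9 / 190.50 = 0.9864 mol
n(X) = 91.80 / 134.00 = 0.6851 mol
n/ν for R = 0.9864/4 = 0.2466
n/ν for X = 0.6851/2 = 0.3426
Smallest n/ν is R → limiting reagent.
n(Z) = (2/4) × 0.9864 = 0.4932 mol
mass = 0.4932 × 226.90 = 111.9 g

112 g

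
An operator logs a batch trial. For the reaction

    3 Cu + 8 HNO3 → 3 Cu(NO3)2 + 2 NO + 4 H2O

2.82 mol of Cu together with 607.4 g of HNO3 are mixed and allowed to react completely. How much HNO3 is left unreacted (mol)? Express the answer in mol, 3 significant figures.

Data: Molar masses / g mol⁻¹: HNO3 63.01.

n(Cu) = 2.820 mol
n(HNO3) = 607.4 / 63.01 = 9.640 mol
n/ν for Cu = 2.820/3 = 0.9400
n/ν for HNO3 = 9.640/8 = 1.205
Smallest n/ν is Cu → limiting reagent.
HNO3 consumed = (8/3) × 2.820 = 7.520 mol
HNO3 remaining = 9.640 − 7.520 = 2.120 mol

2.12 mol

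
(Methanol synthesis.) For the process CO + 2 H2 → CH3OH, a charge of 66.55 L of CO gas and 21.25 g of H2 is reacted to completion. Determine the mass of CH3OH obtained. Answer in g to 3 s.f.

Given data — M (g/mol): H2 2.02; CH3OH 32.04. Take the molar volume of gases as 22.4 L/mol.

n(CO) = 66.55 / 22.4 = 2.971 mol
n(H2) = 21.25 / 2.02 = 10.52 mol
n/ν for CO = 2.971/1 = 2.971
n/ν for H2 = 10.52/2 = 5.260
Smallest n/ν is CO → limiting reagent.
n(CH3OH) = (1/1) × 2.971 = 2.971 mol
mass = 2.971 × 32.04 = 95.19 g

95.2 g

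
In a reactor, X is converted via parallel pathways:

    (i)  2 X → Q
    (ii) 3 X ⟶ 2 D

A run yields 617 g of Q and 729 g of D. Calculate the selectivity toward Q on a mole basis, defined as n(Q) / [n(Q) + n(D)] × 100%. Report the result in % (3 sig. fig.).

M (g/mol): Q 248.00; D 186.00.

n(Q) = 617 / 248.00 = 2.488 mol
n(D) = 729 / 186.00 = 3.919 mol
selectivity = 2.488/(2.488+3.919) × 100 = 38.83 %

38.8 %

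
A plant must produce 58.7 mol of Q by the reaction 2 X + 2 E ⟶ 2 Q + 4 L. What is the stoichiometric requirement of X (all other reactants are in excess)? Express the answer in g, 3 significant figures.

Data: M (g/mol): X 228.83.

13400 g

n(Q) = 58.70 mol
n(X) = (2/2) × 58.70 = 58.70 mol
mass = 58.70 × 228.83 = 13430 g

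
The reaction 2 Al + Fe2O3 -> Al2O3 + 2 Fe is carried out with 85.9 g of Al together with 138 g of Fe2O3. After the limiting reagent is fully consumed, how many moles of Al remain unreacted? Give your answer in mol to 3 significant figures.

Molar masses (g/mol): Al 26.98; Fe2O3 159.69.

1.46 mol

n(Al) = 85.90 / 26.98 = 3.184 mol
n(Fe2O3) = 138.0 / 159.69 = 0.8642 mol
n/ν for Al = 3.184/2 = 1.592
n/ν for Fe2O3 = 0.8642/1 = 0.8642
Smallest n/ν is Fe2O3 → limiting reagent.
Al consumed = (2/1) × 0.8642 = 1.728 mol
Al remaining = 3.184 − 1.728 = 1.456 mol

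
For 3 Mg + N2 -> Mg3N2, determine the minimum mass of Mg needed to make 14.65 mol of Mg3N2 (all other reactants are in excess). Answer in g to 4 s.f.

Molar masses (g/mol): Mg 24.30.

n(Mg3N2) = 14.65 mol
n(Mg) = (3/1) × 14.65 = 43.95 mol
mass = 43.95 × 24.30 = 1068 g

1068 g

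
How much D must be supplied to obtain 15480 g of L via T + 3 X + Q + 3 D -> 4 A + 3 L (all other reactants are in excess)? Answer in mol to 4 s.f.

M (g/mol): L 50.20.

308.4 mol

n(L) = 15480 / 50.20 = 308.4 mol
n(D) = (3/3) × 308.4 = 308.4 mol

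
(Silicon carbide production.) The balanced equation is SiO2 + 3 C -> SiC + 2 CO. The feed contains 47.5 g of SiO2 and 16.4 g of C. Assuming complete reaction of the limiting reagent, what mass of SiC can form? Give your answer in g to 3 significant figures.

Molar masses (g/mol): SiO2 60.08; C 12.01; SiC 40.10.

n(SiO2) = 47.50 / 60.08 = 0.7906 mol
n(C) = 16.40 / 12.01 = 1.366 mol
n/ν → SiO2: 0.7906, C: 0.4553; C is limiting.
n(SiC) = (1/3) × 1.366 = 0.4553 mol
mass = 0.4553 × 40.10 = 18.26 g

18.3 g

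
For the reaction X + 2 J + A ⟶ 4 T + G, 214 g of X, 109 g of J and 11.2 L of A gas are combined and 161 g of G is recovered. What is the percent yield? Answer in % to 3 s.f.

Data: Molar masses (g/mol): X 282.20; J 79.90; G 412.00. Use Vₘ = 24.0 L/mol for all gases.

83.7 %

n(X) = 214.0 / 282.20 = 0.7583 mol
n(J) = 109.0 / 79.90 = 1.364 mol
n(A) = 11.20 / 24.0 = 0.4667 mol
n/ν for X = 0.7583/1 = 0.7583
n/ν for J = 1.364/2 = 0.6820
n/ν for A = 0.4667/1 = 0.4667
Smallest n/ν is A → limiting reagent.
theoretical n(G) = (1/1) × 0.4667 = 0.4667 mol → 192.3 g
% yield = 161 / 192.3 × 100 = 83.72 %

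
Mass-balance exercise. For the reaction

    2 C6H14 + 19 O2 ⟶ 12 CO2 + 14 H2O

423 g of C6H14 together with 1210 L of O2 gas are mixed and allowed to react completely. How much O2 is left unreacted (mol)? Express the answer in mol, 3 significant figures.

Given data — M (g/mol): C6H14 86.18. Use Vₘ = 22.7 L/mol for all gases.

6.67 mol

n(C6H14) = 423.0 / 86.18 = 4.908 mol
n(O2) = 1210 / 22.7 = 53.30 mol
n/ν for C6H14 = 4.908/2 = 2.454
n/ν for O2 = 53.30/19 = 2.805
Smallest n/ν is C6H14 → limiting reagent.
O2 consumed = (19/2) × 4.908 = 46.63 mol
O2 remaining = 53.30 − 46.63 = 6.670 mol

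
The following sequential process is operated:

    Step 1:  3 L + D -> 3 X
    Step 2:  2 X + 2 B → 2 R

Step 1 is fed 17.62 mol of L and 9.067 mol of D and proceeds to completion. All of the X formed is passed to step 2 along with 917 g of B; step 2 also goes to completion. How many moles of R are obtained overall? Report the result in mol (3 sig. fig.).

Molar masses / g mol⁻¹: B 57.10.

Step 1:
n(L) = 17.62 mol
n(D) = 9.067 mol
n/ν → L: 5.873, D: 9.067; L is limiting.
n(X) produced = (3/3) × 17.62 = 17.62 mol
Step 2:
n(X) available = 17.62 mol
n(B) = 917.0 / 57.10 = 16.06 mol
n/ν → X: 8.810, B: 8.030; B is limiting.
n(R) = (2/2) × 16.06 = 16.06 mol

16.1 mol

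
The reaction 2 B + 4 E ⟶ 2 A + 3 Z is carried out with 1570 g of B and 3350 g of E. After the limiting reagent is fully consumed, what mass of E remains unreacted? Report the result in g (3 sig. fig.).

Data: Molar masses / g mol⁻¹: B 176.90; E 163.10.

n(B) = 1570 / 176.90 = 8.875 mol
n(E) = 3350 / 163.10 = 20.54 mol
n/ν → B: 4.438, E: 5.135; B is limiting.
E consumed = (4/2) × 8.875 = 17.75 mol
E remaining = 20.54 − 17.75 = 2.790 mol
mass = 2.790 × 163.10 = 455.0 g

455 g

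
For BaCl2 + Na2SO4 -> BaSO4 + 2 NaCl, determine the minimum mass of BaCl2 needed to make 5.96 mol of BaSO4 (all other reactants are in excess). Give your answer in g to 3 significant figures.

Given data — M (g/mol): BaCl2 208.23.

n(BaSO4) = 5.960 mol
n(BaCl2) = (1/1) × 5.960 = 5.960 mol
mass = 5.960 × 208.23 = 1241 g

1240 g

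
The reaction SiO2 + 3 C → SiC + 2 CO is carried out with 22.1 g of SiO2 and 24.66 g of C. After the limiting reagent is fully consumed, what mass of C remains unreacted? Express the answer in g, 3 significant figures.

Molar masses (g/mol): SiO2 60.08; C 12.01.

11.4 g

n(SiO2) = 22.10 / 60.08 = 0.3678 mol
n(C) = 24.66 / 12.01 = 2.053 mol
n/ν for SiO2 = 0.3678/1 = 0.3678
n/ν for C = 2.053/3 = 0.6843
Smallest n/ν is SiO2 → limiting reagent.
C consumed = (3/1) × 0.3678 = 1.103 mol
C remaining = 2.053 − 1.103 = 0.9500 mol
mass = 0.9500 × 12.01 = 11.41 g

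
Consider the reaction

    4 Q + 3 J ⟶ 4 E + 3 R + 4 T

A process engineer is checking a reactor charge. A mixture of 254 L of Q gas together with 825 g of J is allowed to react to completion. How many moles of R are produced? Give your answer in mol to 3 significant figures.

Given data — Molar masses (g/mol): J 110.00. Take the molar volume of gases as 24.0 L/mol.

n(Q) = 254.0 / 24.0 = 10.58 mol
n(J) = 825.0 / 110.00 = 7.500 mol
n/ν → Q: 2.645, J: 2.500; J is limiting.
n(R) = (3/3) × 7.500 = 7.500 mol

7.50 mol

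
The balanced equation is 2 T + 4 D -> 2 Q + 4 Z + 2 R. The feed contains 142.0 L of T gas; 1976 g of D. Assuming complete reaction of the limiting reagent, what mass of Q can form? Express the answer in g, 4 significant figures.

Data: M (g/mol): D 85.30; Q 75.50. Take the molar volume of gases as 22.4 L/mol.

n(T) = 142.0 / 22.4 = 6.339 mol
n(D) = 1976 / 85.30 = 23.17 mol
n/ν for T = 6.339/2 = 3.170
n/ν for D = 23.17/4 = 5.793
Smallest n/ν is T → limiting reagent.
n(Q) = (2/2) × 6.339 = 6.339 mol
mass = 6.339 × 75.50 = 478.6 g

478.6 g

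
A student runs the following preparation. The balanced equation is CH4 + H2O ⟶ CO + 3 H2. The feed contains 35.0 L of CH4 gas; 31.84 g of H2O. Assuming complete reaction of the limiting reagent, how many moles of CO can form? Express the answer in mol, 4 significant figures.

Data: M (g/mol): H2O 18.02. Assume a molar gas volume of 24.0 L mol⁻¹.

1.458 mol

n(CH4) = 35.00 / 24.0 = 1.458 mol
n(H2O) = 31.84 / 18.02 = 1.767 mol
n/ν for CH4 = 1.458/1 = 1.458
n/ν for H2O = 1.767/1 = 1.767
Smallest n/ν is CH4 → limiting reagent.
n(CO) = (1/1) × 1.458 = 1.458 mol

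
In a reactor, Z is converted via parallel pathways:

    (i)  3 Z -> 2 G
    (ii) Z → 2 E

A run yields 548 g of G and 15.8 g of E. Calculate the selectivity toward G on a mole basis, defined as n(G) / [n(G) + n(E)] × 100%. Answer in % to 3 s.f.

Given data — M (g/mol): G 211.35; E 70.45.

92.0 %

n(G) = 548 / 211.35 = 2.593 mol
n(E) = 15.8 / 70.45 = 0.2243 mol
selectivity = 2.593/(2.593+0.2243) × 100 = 92.04 %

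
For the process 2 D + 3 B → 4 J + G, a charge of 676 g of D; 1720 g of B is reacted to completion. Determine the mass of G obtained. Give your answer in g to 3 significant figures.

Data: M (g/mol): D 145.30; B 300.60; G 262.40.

n(D) = 676.0 / 145.30 = 4.652 mol
n(B) = 1720 / 300.60 = 5.722 mol
n/ν for D = 4.652/2 = 2.326
n/ν for B = 5.722/3 = 1.907
Smallest n/ν is B → limiting reagent.
n(G) = (1/3) × 5.722 = 1.907 mol
mass = 1.907 × 262.40 = 500.4 g

500 g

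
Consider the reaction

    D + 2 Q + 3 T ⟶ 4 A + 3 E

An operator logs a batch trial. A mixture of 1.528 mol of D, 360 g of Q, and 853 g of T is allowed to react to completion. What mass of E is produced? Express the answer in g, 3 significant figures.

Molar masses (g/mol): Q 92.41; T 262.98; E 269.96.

876 g

n(D) = 1.528 mol
n(Q) = 360.0 / 92.41 = 3.896 mol
n(T) = 853.0 / 262.98 = 3.244 mol
n/ν → D: 1.528, Q: 1.948, T: 1.081; T is limiting.
n(E) = (3/3) × 3.244 = 3.244 mol
mass = 3.244 × 269.96 = 875.8 g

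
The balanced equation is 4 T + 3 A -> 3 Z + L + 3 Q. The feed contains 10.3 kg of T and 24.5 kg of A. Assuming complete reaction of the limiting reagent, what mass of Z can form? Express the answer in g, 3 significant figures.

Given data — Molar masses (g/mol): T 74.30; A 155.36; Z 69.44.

7220 g

n(T) = 10.30×1000 / 74.30 = 138.6 mol
n(A) = 24.50×1000 / 155.36 = 157.7 mol
n/ν for T = 138.6/4 = 34.65
n/ν for A = 157.7/3 = 52.57
Smallest n/ν is T → limiting reagent.
n(Z) = (3/4) × 138.6 = 104.0 mol
mass = 104.0 × 69.44 = 7222 g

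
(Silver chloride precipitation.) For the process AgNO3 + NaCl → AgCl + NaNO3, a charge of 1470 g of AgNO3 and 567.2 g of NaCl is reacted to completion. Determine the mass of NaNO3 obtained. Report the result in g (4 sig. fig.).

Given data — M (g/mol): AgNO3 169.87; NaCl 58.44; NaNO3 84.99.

735.5 g

n(AgNO3) = 1470 / 169.87 = 8.654 mol
n(NaCl) = 567.2 / 58.44 = 9.706 mol
n/ν for AgNO3 = 8.654/1 = 8.654
n/ν for NaCl = 9.706/1 = 9.706
Smallest n/ν is AgNO3 → limiting reagent.
n(NaNO3) = (1/1) × 8.654 = 8.654 mol
mass = 8.654 × 84.99 = 735.5 g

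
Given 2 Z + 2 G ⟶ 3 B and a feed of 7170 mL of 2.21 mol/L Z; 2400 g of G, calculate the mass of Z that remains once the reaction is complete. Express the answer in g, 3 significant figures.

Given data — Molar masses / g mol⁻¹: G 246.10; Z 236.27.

n(Z) = 2.21 × 7170/1000 = 15.85 mol
n(G) = 2400 / 246.10 = 9.752 mol
n/ν for Z = 15.85/2 = 7.925
n/ν for G = 9.752/2 = 4.876
Smallest n/ν is G → limiting reagent.
Z consumed = (2/2) × 9.752 = 9.752 mol
Z remaining = 15.85 − 9.752 = 6.098 mol
mass = 6.098 × 236.27 = 1441 g

1440 g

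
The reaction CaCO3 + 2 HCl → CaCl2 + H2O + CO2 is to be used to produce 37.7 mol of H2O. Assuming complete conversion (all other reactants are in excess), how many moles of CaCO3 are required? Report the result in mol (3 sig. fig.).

37.7 mol

n(H2O) = 37.70 mol
n(CaCO3) = (1/1) × 37.70 = 37.70 mol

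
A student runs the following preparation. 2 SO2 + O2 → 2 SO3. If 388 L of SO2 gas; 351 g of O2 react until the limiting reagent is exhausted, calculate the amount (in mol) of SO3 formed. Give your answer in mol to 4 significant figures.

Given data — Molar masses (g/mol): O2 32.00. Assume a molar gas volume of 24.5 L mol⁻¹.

15.84 mol

n(SO2) = 388.0 / 24.5 = 15.84 mol
n(O2) = 351.0 / 32.00 = 10.97 mol
n/ν for SO2 = 15.84/2 = 7.920
n/ν for O2 = 10.97/1 = 10.97
Smallest n/ν is SO2 → limiting reagent.
n(SO3) = (2/2) × 15.84 = 15.84 mol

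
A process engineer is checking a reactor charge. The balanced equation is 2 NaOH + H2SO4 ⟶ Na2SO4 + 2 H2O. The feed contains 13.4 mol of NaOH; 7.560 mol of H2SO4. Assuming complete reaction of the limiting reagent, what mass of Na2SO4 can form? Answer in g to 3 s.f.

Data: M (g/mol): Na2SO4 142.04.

n(NaOH) = 13.40 mol
n(H2SO4) = 7.560 mol
n/ν for NaOH = 13.40/2 = 6.700
n/ν for H2SO4 = 7.560/1 = 7.560
Smallest n/ν is NaOH → limiting reagent.
n(Na2SO4) = (1/2) × 13.40 = 6.700 mol
mass = 6.700 × 142.04 = 951.7 g

952 g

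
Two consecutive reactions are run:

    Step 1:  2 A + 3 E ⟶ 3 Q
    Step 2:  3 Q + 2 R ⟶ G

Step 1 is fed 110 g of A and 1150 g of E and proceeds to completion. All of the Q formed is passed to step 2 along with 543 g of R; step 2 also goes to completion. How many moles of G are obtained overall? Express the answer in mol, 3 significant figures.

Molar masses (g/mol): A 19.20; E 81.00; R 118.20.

Step 1:
n(A) = 110.0 / 19.20 = 5.729 mol
n(E) = 1150 / 81.00 = 14.20 mol
n/ν → A: 2.865, E: 4.733; A is limiting.
n(Q) produced = (3/2) × 5.729 = 8.594 mol
Step 2:
n(Q) available = 8.594 mol
n(R) = 543.0 / 118.20 = 4.594 mol
n/ν → Q: 2.865, R: 2.297; R is limiting.
n(G) = (1/2) × 4.594 = 2.297 mol

2.30 mol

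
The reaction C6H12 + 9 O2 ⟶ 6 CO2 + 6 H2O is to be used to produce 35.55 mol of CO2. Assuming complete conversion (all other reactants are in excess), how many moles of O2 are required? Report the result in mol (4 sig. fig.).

53.33 mol

n(CO2) = 35.55 mol
n(O2) = (9/6) × 35.55 = 53.33 mol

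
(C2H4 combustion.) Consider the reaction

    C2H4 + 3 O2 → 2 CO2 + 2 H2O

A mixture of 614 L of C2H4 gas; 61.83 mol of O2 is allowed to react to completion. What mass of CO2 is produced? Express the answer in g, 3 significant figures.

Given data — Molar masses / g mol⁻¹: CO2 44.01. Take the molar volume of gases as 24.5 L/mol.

n(C2H4) = 614.0 / 24.5 = 25.06 mol
n(O2) = 61.83 mol
n/ν → C2H4: 25.06, O2: 20.61; O2 is limiting.
n(CO2) = (2/3) × 61.83 = 41.22 mol
mass = 41.22 × 44.01 = 1814 g

1810 g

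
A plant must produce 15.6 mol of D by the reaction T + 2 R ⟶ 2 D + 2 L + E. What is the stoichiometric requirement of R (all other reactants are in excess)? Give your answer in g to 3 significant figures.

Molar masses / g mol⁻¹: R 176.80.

n(D) = 15.60 mol
n(R) = (2/2) × 15.60 = 15.60 mol
mass = 15.60 × 176.80 = 2758 g

2760 g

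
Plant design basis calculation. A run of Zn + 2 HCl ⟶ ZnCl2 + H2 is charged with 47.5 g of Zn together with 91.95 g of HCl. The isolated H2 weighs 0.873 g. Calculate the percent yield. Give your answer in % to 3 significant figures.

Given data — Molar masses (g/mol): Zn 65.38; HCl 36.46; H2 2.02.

n(Zn) = 47.50 / 65.38 = 0.7265 mol
n(HCl) = 91.95 / 36.46 = 2.522 mol
n/ν for Zn = 0.7265/1 = 0.7265
n/ν for HCl = 2.522/2 = 1.261
Smallest n/ν is Zn → limiting reagent.
theoretical n(H2) = (1/1) × 0.7265 = 0.7265 mol → 1.468 g
% yield = 0.873 / 1.468 × 100 = 59.47 %

59.5 %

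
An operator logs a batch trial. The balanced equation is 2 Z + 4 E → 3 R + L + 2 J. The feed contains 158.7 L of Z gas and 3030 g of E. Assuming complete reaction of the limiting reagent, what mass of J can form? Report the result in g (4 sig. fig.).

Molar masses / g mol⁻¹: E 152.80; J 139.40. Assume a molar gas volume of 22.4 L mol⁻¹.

987.6 g

n(Z) = 158.7 / 22.4 = 7.085 mol
n(E) = 3030 / 152.80 = 19.83 mol
n/ν for Z = 7.085/2 = 3.543
n/ν for E = 19.83/4 = 4.958
Smallest n/ν is Z → limiting reagent.
n(J) = (2/2) × 7.085 = 7.085 mol
mass = 7.085 × 139.40 = 987.6 g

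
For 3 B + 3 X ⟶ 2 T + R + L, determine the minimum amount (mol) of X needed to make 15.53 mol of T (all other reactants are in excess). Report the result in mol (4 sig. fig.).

23.30 mol

n(T) = 15.53 mol
n(X) = (3/2) × 15.53 = 23.30 mol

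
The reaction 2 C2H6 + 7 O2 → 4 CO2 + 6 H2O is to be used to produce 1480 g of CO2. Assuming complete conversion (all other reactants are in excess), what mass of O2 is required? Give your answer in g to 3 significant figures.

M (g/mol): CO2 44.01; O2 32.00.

n(CO2) = 1480 / 44.01 = 33.63 mol
n(O2) = (7/4) × 33.63 = 58.85 mol
mass = 58.85 × 32.00 = 1883 g

1880 g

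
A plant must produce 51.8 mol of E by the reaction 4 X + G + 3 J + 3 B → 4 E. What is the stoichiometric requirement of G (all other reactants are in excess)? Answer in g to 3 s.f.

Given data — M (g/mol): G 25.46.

n(E) = 51.80 mol
n(G) = (1/4) × 51.80 = 12.95 mol
mass = 12.95 × 25.46 = 329.7 g

330 g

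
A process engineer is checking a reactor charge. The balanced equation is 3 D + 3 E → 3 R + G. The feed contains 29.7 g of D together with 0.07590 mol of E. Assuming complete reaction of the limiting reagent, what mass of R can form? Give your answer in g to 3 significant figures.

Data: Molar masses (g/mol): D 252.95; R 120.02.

n(D) = 29.70 / 252.95 = 0.1174 mol
n(E) = 0.07590 mol
n/ν → D: 0.03913, E: 0.02530; E is limiting.
n(R) = (3/3) × 0.07590 = 0.07590 mol
mass = 0.07590 × 120.02 = 9.110 g

9.11 g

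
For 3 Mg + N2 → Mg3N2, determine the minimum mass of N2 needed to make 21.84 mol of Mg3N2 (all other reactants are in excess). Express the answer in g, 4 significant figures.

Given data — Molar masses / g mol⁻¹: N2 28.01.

n(Mg3N2) = 21.84 mol
n(N2) = (1/1) × 21.84 = 21.84 mol
mass = 21.84 × 28.01 = 611.7 g

611.7 g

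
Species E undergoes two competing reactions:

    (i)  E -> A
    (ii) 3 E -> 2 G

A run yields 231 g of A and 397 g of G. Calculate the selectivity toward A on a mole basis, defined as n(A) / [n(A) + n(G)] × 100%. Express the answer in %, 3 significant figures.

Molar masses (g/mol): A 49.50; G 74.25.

n(A) = 231 / 49.50 = 4.667 mol
n(G) = 397 / 74.25 = 5.347 mol
selectivity = 4.667/(4.667+5.347) × 100 = 46.60 %

46.6 %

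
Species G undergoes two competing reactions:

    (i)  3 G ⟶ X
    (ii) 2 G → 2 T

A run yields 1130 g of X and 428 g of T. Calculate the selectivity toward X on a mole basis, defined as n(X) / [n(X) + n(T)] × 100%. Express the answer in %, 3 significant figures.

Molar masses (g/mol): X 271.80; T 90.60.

n(X) = 1130 / 271.80 = 4.157 mol
n(T) = 428 / 90.60 = 4.724 mol
selectivity = 4.157/(4.157+4.724) × 100 = 46.81 %

46.8 %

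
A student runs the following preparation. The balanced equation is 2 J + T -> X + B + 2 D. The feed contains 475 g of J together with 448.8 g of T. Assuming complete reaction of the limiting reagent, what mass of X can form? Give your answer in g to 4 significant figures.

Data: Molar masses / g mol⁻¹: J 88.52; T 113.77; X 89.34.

239.7 g

n(J) = 475.0 / 88.52 = 5.366 mol
n(T) = 448.8 / 113.77 = 3.945 mol
n/ν for J = 5.366/2 = 2.683
n/ν for T = 3.945/1 = 3.945
Smallest n/ν is J → limiting reagent.
n(X) = (1/2) × 5.366 = 2.683 mol
mass = 2.683 × 89.34 = 239.7 g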